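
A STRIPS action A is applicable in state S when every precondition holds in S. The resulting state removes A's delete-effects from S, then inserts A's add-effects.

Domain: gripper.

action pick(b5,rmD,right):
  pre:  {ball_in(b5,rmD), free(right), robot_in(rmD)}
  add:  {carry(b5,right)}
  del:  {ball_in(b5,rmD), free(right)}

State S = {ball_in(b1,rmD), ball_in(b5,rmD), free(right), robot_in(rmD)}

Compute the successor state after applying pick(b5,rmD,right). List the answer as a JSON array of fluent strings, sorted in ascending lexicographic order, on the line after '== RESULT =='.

Compute (S \ del) ∪ add:
  pre ⊆ S: {ball_in(b5,rmD), free(right), robot_in(rmD)} ⊆ S  — applicable
  S \ del = {ball_in(b1,rmD), robot_in(rmD)}
  ∪ add   = {ball_in(b1,rmD), carry(b5,right), robot_in(rmD)}

== RESULT ==
["ball_in(b1,rmD)", "carry(b5,right)", "robot_in(rmD)"]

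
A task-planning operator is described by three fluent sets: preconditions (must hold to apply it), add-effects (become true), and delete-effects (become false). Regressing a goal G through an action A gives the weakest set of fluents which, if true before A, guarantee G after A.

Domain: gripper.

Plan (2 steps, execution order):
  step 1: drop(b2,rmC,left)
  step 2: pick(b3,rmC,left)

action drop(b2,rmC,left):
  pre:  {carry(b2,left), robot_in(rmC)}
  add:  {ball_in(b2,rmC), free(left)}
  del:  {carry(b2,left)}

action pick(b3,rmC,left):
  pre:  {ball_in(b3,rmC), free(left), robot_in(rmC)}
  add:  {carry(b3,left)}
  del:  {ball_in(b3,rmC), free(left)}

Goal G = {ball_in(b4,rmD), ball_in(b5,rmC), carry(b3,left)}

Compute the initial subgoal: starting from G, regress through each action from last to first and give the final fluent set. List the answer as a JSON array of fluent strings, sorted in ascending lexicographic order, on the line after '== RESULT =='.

Work backward from the goal:
  through step 2 (pick(b3,rmC,left)): drop {carry(b3,left)}, keep {ball_in(b4,rmD), ball_in(b5,rmC)}, require {ball_in(b3,rmC), free(left), robot_in(rmC)}
    → {ball_in(b3,rmC), ball_in(b4,rmD), ball_in(b5,rmC), free(left), robot_in(rmC)}
  through step 1 (drop(b2,rmC,left)): drop {free(left)}, keep {ball_in(b3,rmC), ball_in(b4,rmD), ball_in(b5,rmC), robot_in(rmC)}, require {carry(b2,left), robot_in(rmC)}
    → {ball_in(b3,rmC), ball_in(b4,rmD), ball_in(b5,rmC), carry(b2,left), robot_in(rmC)}

== RESULT ==
["ball_in(b3,rmC)", "ball_in(b4,rmD)", "ball_in(b5,rmC)", "carry(b2,left)", "robot_in(rmC)"]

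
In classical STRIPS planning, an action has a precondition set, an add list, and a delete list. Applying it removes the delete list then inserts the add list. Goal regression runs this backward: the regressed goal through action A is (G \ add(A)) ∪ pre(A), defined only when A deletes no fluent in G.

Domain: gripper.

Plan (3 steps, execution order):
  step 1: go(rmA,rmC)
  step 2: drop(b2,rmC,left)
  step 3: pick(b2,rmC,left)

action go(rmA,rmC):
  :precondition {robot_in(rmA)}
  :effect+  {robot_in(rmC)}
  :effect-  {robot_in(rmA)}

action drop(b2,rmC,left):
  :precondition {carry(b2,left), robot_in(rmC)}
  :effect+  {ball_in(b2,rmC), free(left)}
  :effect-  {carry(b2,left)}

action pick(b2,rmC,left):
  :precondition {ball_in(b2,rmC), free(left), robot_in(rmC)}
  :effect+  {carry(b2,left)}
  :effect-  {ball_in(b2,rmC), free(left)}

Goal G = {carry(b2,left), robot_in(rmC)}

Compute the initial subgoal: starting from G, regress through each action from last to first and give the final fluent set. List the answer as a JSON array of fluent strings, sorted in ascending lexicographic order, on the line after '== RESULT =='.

Regress step by step:
  through step 3 (pick(b2,rmC,left)): drop {carry(b2,left)}, keep {robot_in(rmC)}, require {ball_in(b2,rmC), free(left), robot_in(rmC)}
    → {ball_in(b2,rmC), free(left), robot_in(rmC)}
  through step 2 (drop(b2,rmC,left)): drop {ball_in(b2,rmC), free(left)}, keep {robot_in(rmC)}, require {carry(b2,left), robot_in(rmC)}
    → {carry(b2,left), robot_in(rmC)}
  through step 1 (go(rmA,rmC)): drop {robot_in(rmC)}, keep {carry(b2,left)}, require {robot_in(rmA)}
    → {carry(b2,left), robot_in(rmA)}

== RESULT ==
["carry(b2,left)", "robot_in(rmA)"]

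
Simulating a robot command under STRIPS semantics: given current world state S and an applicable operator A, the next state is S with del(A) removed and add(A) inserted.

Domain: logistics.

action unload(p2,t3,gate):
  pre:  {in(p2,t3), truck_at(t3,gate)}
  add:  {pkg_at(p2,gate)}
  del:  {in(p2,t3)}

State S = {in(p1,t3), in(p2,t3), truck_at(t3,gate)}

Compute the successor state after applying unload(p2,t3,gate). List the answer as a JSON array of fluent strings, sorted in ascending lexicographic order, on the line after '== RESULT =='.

Progress:
  pre ⊆ S: {in(p2,t3), truck_at(t3,gate)} ⊆ S  — applicable
  S \ del = {in(p1,t3), truck_at(t3,gate)}
  ∪ add   = {in(p1,t3), pkg_at(p2,gate), truck_at(t3,gate)}

== RESULT ==
["in(p1,t3)", "pkg_at(p2,gate)", "truck_at(t3,gate)"]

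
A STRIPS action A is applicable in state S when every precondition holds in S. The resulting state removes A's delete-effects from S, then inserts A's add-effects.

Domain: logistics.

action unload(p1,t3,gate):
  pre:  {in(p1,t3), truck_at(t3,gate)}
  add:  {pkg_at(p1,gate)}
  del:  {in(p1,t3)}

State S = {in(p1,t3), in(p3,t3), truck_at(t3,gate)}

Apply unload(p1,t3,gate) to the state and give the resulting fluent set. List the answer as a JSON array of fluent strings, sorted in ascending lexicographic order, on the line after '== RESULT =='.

Compute (S \ del) ∪ add:
  pre ⊆ S: {in(p1,t3), truck_at(t3,gate)} ⊆ S  — applicable
  S \ del = {in(p3,t3), truck_at(t3,gate)}
  ∪ add   = {in(p3,t3), pkg_at(p1,gate), truck_at(t3,gate)}

== RESULT ==
["in(p3,t3)", "pkg_at(p1,gate)", "truck_at(t3,gate)"]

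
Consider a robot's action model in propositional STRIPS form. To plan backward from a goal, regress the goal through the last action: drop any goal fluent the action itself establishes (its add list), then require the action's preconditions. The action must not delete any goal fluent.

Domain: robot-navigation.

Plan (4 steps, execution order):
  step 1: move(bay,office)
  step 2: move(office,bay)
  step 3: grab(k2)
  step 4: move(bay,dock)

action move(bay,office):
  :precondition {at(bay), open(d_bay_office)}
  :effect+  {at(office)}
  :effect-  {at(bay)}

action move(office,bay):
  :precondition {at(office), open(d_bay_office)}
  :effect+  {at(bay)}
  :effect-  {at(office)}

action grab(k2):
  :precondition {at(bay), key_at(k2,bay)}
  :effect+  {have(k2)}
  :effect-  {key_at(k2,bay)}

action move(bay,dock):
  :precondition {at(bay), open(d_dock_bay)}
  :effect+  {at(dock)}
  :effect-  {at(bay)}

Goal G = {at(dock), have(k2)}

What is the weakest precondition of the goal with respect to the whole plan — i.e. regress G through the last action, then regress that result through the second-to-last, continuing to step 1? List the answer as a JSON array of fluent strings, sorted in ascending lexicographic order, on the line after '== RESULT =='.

Work backward from the goal:
  through step 4 (move(bay,dock)): drop {at(dock)}, keep {have(k2)}, require {at(bay), open(d_dock_bay)}
    → {at(bay), have(k2), open(d_dock_bay)}
  through step 3 (grab(k2)): drop {have(k2)}, keep {at(bay), open(d_dock_bay)}, require {at(bay), key_at(k2,bay)}
    → {at(bay), key_at(k2,bay), open(d_dock_bay)}
  through step 2 (move(office,bay)): drop {at(bay)}, keep {key_at(k2,bay), open(d_dock_bay)}, require {at(office), open(d_bay_office)}
    → {at(office), key_at(k2,bay), open(d_bay_office), open(d_dock_bay)}
  through step 1 (move(bay,office)): drop {at(office)}, keep {key_at(k2,bay), open(d_bay_office), open(d_dock_bay)}, require {at(bay), open(d_bay_office)}
    → {at(bay), key_at(k2,bay), open(d_bay_office), open(d_dock_bay)}

== RESULT ==
["at(bay)", "key_at(k2,bay)", "open(d_bay_office)", "open(d_dock_bay)"]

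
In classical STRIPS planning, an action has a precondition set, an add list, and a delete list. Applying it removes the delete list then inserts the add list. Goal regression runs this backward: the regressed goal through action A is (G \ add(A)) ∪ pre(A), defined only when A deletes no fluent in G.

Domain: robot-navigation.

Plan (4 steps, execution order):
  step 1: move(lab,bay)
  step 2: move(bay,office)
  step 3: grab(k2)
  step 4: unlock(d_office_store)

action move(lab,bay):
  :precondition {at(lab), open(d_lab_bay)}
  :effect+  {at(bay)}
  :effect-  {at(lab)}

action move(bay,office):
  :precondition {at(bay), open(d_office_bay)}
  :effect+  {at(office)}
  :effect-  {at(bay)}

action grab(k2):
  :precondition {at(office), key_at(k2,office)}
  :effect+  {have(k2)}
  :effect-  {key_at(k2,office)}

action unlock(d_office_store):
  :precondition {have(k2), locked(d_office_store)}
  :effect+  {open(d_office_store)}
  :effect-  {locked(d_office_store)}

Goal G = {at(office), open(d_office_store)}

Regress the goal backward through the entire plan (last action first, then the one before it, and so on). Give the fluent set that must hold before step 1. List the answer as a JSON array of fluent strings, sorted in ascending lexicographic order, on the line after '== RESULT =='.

Regress step by step:
  through step 4 (unlock(d_office_store)): drop {open(d_office_store)}, keep {at(office)}, require {have(k2), locked(d_office_store)}
    → {at(office), have(k2), locked(d_office_store)}
  through step 3 (grab(k2)): drop {have(k2)}, keep {at(office), locked(d_office_store)}, require {at(office), key_at(k2,office)}
    → {at(office), key_at(k2,office), locked(d_office_store)}
  through step 2 (move(bay,office)): drop {at(office)}, keep {key_at(k2,office), locked(d_office_store)}, require {at(bay), open(d_office_bay)}
    → {at(bay), key_at(k2,office), locked(d_office_store), open(d_office_bay)}
  through step 1 (move(lab,bay)): drop {at(bay)}, keep {key_at(k2,office), locked(d_office_store), open(d_office_bay)}, require {at(lab), open(d_lab_bay)}
    → {at(lab), key_at(k2,office), locked(d_office_store), open(d_lab_bay), open(d_office_bay)}

== RESULT ==
["at(lab)", "key_at(k2,office)", "locked(d_office_store)", "open(d_lab_bay)", "open(d_office_bay)"]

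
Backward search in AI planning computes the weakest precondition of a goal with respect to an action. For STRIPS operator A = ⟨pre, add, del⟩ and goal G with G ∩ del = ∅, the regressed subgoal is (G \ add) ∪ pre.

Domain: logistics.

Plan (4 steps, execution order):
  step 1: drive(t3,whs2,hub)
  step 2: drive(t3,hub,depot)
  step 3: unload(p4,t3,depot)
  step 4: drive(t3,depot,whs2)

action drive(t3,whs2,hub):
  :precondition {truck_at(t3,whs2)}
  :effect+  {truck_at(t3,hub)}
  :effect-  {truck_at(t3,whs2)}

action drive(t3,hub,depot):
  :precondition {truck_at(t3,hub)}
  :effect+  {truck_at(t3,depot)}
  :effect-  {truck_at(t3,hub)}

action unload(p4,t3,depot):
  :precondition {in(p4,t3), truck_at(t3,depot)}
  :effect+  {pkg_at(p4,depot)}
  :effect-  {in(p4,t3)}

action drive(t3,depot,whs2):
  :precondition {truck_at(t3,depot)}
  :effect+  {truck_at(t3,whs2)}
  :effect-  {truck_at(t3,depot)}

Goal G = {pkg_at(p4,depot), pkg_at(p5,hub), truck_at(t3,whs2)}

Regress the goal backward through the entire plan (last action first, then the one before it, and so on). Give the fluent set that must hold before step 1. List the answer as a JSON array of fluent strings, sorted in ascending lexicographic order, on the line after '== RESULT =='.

Regress step by step:
  through step 4 (drive(t3,depot,whs2)): drop {truck_at(t3,whs2)}, keep {pkg_at(p4,depot), pkg_at(p5,hub)}, require {truck_at(t3,depot)}
    → {pkg_at(p4,depot), pkg_at(p5,hub), truck_at(t3,depot)}
  through step 3 (unload(p4,t3,depot)): drop {pkg_at(p4,depot)}, keep {pkg_at(p5,hub), truck_at(t3,depot)}, require {in(p4,t3), truck_at(t3,depot)}
    → {in(p4,t3), pkg_at(p5,hub), truck_at(t3,depot)}
  through step 2 (drive(t3,hub,depot)): drop {truck_at(t3,depot)}, keep {in(p4,t3), pkg_at(p5,hub)}, require {truck_at(t3,hub)}
    → {in(p4,t3), pkg_at(p5,hub), truck_at(t3,hub)}
  through step 1 (drive(t3,whs2,hub)): drop {truck_at(t3,hub)}, keep {in(p4,t3), pkg_at(p5,hub)}, require {truck_at(t3,whs2)}
    → {in(p4,t3), pkg_at(p5,hub), truck_at(t3,whs2)}

== RESULT ==
["in(p4,t3)", "pkg_at(p5,hub)", "truck_at(t3,whs2)"]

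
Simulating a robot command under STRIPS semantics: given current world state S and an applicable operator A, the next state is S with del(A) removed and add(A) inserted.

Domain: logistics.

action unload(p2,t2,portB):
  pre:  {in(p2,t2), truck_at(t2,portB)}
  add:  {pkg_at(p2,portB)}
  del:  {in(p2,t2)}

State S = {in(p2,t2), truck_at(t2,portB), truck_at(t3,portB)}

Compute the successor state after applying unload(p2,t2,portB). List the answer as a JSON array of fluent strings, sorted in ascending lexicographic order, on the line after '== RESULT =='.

Progress:
  pre ⊆ S: {in(p2,t2), truck_at(t2,portB)} ⊆ S  — applicable
  S \ del = {truck_at(t2,portB), truck_at(t3,portB)}
  ∪ add   = {pkg_at(p2,portB), truck_at(t2,portB), truck_at(t3,portB)}

== RESULT ==
["pkg_at(p2,portB)", "truck_at(t2,portB)", "truck_at(t3,portB)"]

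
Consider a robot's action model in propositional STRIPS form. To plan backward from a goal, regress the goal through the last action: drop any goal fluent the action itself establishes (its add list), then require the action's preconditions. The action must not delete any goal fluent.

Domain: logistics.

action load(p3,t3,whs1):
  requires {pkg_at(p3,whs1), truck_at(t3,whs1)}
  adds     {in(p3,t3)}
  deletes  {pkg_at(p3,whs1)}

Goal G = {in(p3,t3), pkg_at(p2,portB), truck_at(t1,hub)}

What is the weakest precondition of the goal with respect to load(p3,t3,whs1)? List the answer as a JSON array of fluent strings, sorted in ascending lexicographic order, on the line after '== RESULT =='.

Compute (G \ add) ∪ pre:
  G ∩ del = {}  (empty — regression defined)
  G \ add = {in(p3,t3), pkg_at(p2,portB), truck_at(t1,hub)} \ {in(p3,t3)} = {pkg_at(p2,portB), truck_at(t1,hub)}
  ∪ pre   = {pkg_at(p2,portB), truck_at(t1,hub)} ∪ {pkg_at(p3,whs1), truck_at(t3,whs1)}
          = {pkg_at(p2,portB), pkg_at(p3,whs1), truck_at(t1,hub), truck_at(t3,whs1)}

== RESULT ==
["pkg_at(p2,portB)", "pkg_at(p3,whs1)", "truck_at(t1,hub)", "truck_at(t3,whs1)"]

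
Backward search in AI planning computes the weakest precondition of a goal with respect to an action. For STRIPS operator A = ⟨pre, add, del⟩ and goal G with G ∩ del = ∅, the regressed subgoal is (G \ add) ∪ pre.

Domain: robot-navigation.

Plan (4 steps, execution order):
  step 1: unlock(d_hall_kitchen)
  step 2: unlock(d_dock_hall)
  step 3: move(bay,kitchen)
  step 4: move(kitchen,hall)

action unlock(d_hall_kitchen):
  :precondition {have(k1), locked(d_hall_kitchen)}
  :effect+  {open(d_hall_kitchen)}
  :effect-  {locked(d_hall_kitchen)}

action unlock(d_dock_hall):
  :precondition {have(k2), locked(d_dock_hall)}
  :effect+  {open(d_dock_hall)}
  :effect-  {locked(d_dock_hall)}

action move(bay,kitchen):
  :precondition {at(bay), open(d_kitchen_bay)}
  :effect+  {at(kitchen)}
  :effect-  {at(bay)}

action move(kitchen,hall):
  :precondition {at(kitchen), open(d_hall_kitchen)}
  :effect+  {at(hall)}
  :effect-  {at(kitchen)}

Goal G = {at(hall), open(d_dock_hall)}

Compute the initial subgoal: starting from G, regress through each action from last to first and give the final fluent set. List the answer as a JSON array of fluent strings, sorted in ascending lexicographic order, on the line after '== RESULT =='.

Work backward from the goal:
  through step 4 (move(kitchen,hall)): drop {at(hall)}, keep {open(d_dock_hall)}, require {at(kitchen), open(d_hall_kitchen)}
    → {at(kitchen), open(d_dock_hall), open(d_hall_kitchen)}
  through step 3 (move(bay,kitchen)): drop {at(kitchen)}, keep {open(d_dock_hall), open(d_hall_kitchen)}, require {at(bay), open(d_kitchen_bay)}
    → {at(bay), open(d_dock_hall), open(d_hall_kitchen), open(d_kitchen_bay)}
  through step 2 (unlock(d_dock_hall)): drop {open(d_dock_hall)}, keep {at(bay), open(d_hall_kitchen), open(d_kitchen_bay)}, require {have(k2), locked(d_dock_hall)}
    → {at(bay), have(k2), locked(d_dock_hall), open(d_hall_kitchen), open(d_kitchen_bay)}
  through step 1 (unlock(d_hall_kitchen)): drop {open(d_hall_kitchen)}, keep {at(bay), have(k2), locked(d_dock_hall), open(d_kitchen_bay)}, require {have(k1), locked(d_hall_kitchen)}
    → {at(bay), have(k1), have(k2), locked(d_dock_hall), locked(d_hall_kitchen), open(d_kitchen_bay)}

== RESULT ==
["at(bay)", "have(k1)", "have(k2)", "locked(d_dock_hall)", "locked(d_hall_kitchen)", "open(d_kitchen_bay)"]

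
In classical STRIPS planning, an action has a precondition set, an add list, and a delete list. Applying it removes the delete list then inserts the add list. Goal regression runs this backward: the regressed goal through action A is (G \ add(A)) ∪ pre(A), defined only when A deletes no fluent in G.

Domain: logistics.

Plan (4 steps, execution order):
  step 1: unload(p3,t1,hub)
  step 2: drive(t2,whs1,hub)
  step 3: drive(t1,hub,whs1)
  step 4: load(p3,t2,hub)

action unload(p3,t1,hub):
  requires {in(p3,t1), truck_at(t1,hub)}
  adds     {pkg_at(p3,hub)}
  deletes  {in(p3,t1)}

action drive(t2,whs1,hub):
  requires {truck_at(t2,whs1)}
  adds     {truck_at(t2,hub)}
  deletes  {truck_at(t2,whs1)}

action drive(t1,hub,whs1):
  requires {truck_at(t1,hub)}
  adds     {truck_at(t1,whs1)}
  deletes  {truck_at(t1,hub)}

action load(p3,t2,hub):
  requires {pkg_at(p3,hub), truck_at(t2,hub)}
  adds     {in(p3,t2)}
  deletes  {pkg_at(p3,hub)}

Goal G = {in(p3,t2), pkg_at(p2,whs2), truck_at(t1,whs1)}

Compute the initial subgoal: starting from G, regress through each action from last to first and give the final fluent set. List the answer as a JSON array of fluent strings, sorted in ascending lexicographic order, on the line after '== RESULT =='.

Work backward from the goal:
  through step 4 (load(p3,t2,hub)): drop {in(p3,t2)}, keep {pkg_at(p2,whs2), truck_at(t1,whs1)}, require {pkg_at(p3,hub), truck_at(t2,hub)}
    → {pkg_at(p2,whs2), pkg_at(p3,hub), truck_at(t1,whs1), truck_at(t2,hub)}
  through step 3 (drive(t1,hub,whs1)): drop {truck_at(t1,whs1)}, keep {pkg_at(p2,whs2), pkg_at(p3,hub), truck_at(t2,hub)}, require {truck_at(t1,hub)}
    → {pkg_at(p2,whs2), pkg_at(p3,hub), truck_at(t1,hub), truck_at(t2,hub)}
  through step 2 (drive(t2,whs1,hub)): drop {truck_at(t2,hub)}, keep {pkg_at(p2,whs2), pkg_at(p3,hub), truck_at(t1,hub)}, require {truck_at(t2,whs1)}
    → {pkg_at(p2,whs2), pkg_at(p3,hub), truck_at(t1,hub), truck_at(t2,whs1)}
  through step 1 (unload(p3,t1,hub)): drop {pkg_at(p3,hub)}, keep {pkg_at(p2,whs2), truck_at(t1,hub), truck_at(t2,whs1)}, require {in(p3,t1), truck_at(t1,hub)}
    → {in(p3,t1), pkg_at(p2,whs2), truck_at(t1,hub), truck_at(t2,whs1)}

== RESULT ==
["in(p3,t1)", "pkg_at(p2,whs2)", "truck_at(t1,hub)", "truck_at(t2,whs1)"]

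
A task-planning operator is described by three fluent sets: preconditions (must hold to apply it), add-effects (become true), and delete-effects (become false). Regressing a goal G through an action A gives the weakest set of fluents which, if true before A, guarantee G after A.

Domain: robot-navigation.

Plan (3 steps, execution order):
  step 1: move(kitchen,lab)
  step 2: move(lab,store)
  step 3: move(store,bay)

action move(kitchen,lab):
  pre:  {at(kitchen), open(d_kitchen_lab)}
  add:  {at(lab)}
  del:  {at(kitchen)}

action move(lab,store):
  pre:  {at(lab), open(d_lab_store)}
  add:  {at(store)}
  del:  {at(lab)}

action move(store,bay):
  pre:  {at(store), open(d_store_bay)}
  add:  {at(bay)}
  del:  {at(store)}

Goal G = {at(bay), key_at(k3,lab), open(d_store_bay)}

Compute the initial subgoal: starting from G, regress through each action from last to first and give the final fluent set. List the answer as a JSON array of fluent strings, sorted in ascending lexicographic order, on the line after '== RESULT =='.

Work backward from the goal:
  through step 3 (move(store,bay)): drop {at(bay)}, keep {key_at(k3,lab), open(d_store_bay)}, require {at(store), open(d_store_bay)}
    → {at(store), key_at(k3,lab), open(d_store_bay)}
  through step 2 (move(lab,store)): drop {at(store)}, keep {key_at(k3,lab), open(d_store_bay)}, require {at(lab), open(d_lab_store)}
    → {at(lab), key_at(k3,lab), open(d_lab_store), open(d_store_bay)}
  through step 1 (move(kitchen,lab)): drop {at(lab)}, keep {key_at(k3,lab), open(d_lab_store), open(d_store_bay)}, require {at(kitchen), open(d_kitchen_lab)}
    → {at(kitchen), key_at(k3,lab), open(d_kitchen_lab), open(d_lab_store), open(d_store_bay)}

== RESULT ==
["at(kitchen)", "key_at(k3,lab)", "open(d_kitchen_lab)", "open(d_lab_store)", "open(d_store_bay)"]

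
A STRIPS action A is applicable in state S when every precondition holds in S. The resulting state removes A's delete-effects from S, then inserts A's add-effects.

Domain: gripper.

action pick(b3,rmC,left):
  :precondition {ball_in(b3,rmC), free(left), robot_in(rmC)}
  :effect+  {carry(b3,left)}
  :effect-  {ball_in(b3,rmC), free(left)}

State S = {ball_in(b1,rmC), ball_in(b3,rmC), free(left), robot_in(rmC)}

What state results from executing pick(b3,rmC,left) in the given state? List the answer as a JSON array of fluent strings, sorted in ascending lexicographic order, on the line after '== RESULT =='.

Compute (S \ del) ∪ add:
  pre ⊆ S: {ball_in(b3,rmC), free(left), robot_in(rmC)} ⊆ S  — applicable
  S \ del = {ball_in(b1,rmC), robot_in(rmC)}
  ∪ add   = {ball_in(b1,rmC), carry(b3,left), robot_in(rmC)}

== RESULT ==
["ball_in(b1,rmC)", "carry(b3,left)", "robot_in(rmC)"]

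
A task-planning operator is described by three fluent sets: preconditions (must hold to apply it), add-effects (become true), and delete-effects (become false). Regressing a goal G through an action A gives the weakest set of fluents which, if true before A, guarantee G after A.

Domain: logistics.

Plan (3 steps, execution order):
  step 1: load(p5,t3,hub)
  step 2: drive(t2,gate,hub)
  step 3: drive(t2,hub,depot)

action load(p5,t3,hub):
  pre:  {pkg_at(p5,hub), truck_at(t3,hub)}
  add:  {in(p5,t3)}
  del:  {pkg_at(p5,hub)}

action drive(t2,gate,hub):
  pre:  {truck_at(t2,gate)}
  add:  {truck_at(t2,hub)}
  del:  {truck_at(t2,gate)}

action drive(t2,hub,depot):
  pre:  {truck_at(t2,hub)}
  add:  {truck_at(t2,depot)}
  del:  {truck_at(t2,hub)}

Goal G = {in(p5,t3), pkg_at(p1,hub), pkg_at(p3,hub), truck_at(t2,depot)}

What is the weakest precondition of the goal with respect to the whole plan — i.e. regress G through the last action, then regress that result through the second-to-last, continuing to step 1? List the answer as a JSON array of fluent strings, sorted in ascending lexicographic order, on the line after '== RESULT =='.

Regress step by step:
  through step 3 (drive(t2,hub,depot)): drop {truck_at(t2,depot)}, keep {in(p5,t3), pkg_at(p1,hub), pkg_at(p3,hub)}, require {truck_at(t2,hub)}
    → {in(p5,t3), pkg_at(p1,hub), pkg_at(p3,hub), truck_at(t2,hub)}
  through step 2 (drive(t2,gate,hub)): drop {truck_at(t2,hub)}, keep {in(p5,t3), pkg_at(p1,hub), pkg_at(p3,hub)}, require {truck_at(t2,gate)}
    → {in(p5,t3), pkg_at(p1,hub), pkg_at(p3,hub), truck_at(t2,gate)}
  through step 1 (load(p5,t3,hub)): drop {in(p5,t3)}, keep {pkg_at(p1,hub), pkg_at(p3,hub), truck_at(t2,gate)}, require {pkg_at(p5,hub), truck_at(t3,hub)}
    → {pkg_at(p1,hub), pkg_at(p3,hub), pkg_at(p5,hub), truck_at(t2,gate), truck_at(t3,hub)}

== RESULT ==
["pkg_at(p1,hub)", "pkg_at(p3,hub)", "pkg_at(p5,hub)", "truck_at(t2,gate)", "truck_at(t3,hub)"]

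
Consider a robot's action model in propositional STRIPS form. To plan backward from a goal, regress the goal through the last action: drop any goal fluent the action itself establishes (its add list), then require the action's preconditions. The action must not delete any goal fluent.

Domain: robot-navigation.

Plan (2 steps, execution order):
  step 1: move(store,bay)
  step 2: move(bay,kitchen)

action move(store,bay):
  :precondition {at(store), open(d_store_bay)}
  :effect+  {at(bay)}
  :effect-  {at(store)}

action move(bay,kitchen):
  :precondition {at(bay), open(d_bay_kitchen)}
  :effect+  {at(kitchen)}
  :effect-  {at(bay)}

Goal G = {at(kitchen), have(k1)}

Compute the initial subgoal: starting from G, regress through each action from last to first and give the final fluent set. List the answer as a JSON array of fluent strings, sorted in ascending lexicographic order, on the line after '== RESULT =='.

Work backward from the goal:
  through step 2 (move(bay,kitchen)): drop {at(kitchen)}, keep {have(k1)}, require {at(bay), open(d_bay_kitchen)}
    → {at(bay), have(k1), open(d_bay_kitchen)}
  through step 1 (move(store,bay)): drop {at(bay)}, keep {have(k1), open(d_bay_kitchen)}, require {at(store), open(d_store_bay)}
    → {at(store), have(k1), open(d_bay_kitchen), open(d_store_bay)}

== RESULT ==
["at(store)", "have(k1)", "open(d_bay_kitchen)", "open(d_store_bay)"]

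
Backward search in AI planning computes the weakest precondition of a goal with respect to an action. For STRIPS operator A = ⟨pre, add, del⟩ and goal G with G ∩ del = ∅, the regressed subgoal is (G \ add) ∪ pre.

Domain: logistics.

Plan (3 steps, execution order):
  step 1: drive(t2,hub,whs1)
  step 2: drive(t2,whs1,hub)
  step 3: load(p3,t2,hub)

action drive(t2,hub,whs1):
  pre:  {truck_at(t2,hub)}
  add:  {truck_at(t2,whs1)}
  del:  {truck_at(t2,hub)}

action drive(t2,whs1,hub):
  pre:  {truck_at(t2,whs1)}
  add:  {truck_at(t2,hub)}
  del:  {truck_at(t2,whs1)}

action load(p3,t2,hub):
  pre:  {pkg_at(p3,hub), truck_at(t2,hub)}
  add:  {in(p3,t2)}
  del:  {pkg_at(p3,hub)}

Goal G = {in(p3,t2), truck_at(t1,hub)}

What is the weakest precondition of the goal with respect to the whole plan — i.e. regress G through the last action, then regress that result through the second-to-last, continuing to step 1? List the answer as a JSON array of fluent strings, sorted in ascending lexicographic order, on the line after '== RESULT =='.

Work backward from the goal:
  through step 3 (load(p3,t2,hub)): drop {in(p3,t2)}, keep {truck_at(t1,hub)}, require {pkg_at(p3,hub), truck_at(t2,hub)}
    → {pkg_at(p3,hub), truck_at(t1,hub), truck_at(t2,hub)}
  through step 2 (drive(t2,whs1,hub)): drop {truck_at(t2,hub)}, keep {pkg_at(p3,hub), truck_at(t1,hub)}, require {truck_at(t2,whs1)}
    → {pkg_at(p3,hub), truck_at(t1,hub), truck_at(t2,whs1)}
  through step 1 (drive(t2,hub,whs1)): drop {truck_at(t2,whs1)}, keep {pkg_at(p3,hub), truck_at(t1,hub)}, require {truck_at(t2,hub)}
    → {pkg_at(p3,hub), truck_at(t1,hub), truck_at(t2,hub)}

== RESULT ==
["pkg_at(p3,hub)", "truck_at(t1,hub)", "truck_at(t2,hub)"]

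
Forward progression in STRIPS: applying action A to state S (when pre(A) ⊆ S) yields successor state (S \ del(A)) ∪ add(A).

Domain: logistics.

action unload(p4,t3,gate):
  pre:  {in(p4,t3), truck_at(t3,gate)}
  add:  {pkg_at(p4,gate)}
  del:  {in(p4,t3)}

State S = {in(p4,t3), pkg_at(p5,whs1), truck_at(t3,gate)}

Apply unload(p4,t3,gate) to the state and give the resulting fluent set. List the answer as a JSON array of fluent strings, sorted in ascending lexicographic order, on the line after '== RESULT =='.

Progress:
  pre ⊆ S: {in(p4,t3), truck_at(t3,gate)} ⊆ S  — applicable
  S \ del = {pkg_at(p5,whs1), truck_at(t3,gate)}
  ∪ add   = {pkg_at(p4,gate), pkg_at(p5,whs1), truck_at(t3,gate)}

== RESULT ==
["pkg_at(p4,gate)", "pkg_at(p5,whs1)", "truck_at(t3,gate)"]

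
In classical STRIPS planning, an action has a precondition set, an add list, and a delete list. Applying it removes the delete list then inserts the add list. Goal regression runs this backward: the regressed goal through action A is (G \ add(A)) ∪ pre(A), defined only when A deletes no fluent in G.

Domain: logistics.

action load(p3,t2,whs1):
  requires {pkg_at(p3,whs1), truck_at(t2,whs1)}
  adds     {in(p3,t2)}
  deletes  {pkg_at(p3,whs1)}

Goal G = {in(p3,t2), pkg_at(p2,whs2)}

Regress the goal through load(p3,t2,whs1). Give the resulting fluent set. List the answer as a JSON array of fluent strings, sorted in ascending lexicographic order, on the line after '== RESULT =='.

Regress:
  G ∩ del = {}  (empty — regression defined)
  G \ add = {in(p3,t2), pkg_at(p2,whs2)} \ {in(p3,t2)} = {pkg_at(p2,whs2)}
  ∪ pre   = {pkg_at(p2,whs2)} ∪ {pkg_at(p3,whs1), truck_at(t2,whs1)}
          = {pkg_at(p2,whs2), pkg_at(p3,whs1), truck_at(t2,whs1)}

== RESULT ==
["pkg_at(p2,whs2)", "pkg_at(p3,whs1)", "truck_at(t2,whs1)"]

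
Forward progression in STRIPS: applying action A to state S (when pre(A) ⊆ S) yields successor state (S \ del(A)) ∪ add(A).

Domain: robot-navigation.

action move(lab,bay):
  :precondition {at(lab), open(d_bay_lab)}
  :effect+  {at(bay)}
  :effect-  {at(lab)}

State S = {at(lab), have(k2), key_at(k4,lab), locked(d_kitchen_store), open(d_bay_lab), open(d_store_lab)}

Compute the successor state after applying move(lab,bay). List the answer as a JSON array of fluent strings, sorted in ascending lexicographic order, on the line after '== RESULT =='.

Progress:
  pre ⊆ S: {at(lab), open(d_bay_lab)} ⊆ S  — applicable
  S \ del = {have(k2), key_at(k4,lab), locked(d_kitchen_store), open(d_bay_lab), open(d_store_lab)}
  ∪ add   = {at(bay), have(k2), key_at(k4,lab), locked(d_kitchen_store), open(d_bay_lab), open(d_store_lab)}

== RESULT ==
["at(bay)", "have(k2)", "key_at(k4,lab)", "locked(d_kitchen_store)", "open(d_bay_lab)", "open(d_store_lab)"]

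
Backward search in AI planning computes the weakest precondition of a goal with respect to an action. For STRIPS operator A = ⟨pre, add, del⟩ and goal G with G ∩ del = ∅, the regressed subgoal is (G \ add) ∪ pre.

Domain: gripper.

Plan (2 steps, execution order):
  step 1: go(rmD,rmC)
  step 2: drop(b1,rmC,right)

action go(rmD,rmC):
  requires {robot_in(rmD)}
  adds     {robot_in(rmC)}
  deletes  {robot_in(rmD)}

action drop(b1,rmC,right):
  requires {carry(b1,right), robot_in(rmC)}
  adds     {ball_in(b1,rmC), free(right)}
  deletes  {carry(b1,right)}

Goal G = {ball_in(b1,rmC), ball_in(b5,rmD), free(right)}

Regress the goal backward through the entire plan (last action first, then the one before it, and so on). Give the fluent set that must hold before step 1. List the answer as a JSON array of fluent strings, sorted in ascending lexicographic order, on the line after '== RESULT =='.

Regress step by step:
  through step 2 (drop(b1,rmC,right)): drop {ball_in(b1,rmC), free(right)}, keep {ball_in(b5,rmD)}, require {carry(b1,right), robot_in(rmC)}
    → {ball_in(b5,rmD), carry(b1,right), robot_in(rmC)}
  through step 1 (go(rmD,rmC)): drop {robot_in(rmC)}, keep {ball_in(b5,rmD), carry(b1,right)}, require {robot_in(rmD)}
    → {ball_in(b5,rmD), carry(b1,right), robot_in(rmD)}

== RESULT ==
["ball_in(b5,rmD)", "carry(b1,right)", "robot_in(rmD)"]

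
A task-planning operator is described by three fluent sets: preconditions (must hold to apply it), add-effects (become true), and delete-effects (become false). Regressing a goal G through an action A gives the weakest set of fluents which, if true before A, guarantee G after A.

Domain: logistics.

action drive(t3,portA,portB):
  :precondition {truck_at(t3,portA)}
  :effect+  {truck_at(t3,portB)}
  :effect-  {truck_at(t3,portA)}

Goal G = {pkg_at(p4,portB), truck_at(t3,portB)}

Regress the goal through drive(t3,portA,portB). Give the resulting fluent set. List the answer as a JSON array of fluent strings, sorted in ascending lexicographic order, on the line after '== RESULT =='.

Regress:
  G ∩ del = {}  (empty — regression defined)
  G \ add = {pkg_at(p4,portB), truck_at(t3,portB)} \ {truck_at(t3,portB)} = {pkg_at(p4,portB)}
  ∪ pre   = {pkg_at(p4,portB)} ∪ {truck_at(t3,portA)}
          = {pkg_at(p4,portB), truck_at(t3,portA)}

== RESULT ==
["pkg_at(p4,portB)", "truck_at(t3,portA)"]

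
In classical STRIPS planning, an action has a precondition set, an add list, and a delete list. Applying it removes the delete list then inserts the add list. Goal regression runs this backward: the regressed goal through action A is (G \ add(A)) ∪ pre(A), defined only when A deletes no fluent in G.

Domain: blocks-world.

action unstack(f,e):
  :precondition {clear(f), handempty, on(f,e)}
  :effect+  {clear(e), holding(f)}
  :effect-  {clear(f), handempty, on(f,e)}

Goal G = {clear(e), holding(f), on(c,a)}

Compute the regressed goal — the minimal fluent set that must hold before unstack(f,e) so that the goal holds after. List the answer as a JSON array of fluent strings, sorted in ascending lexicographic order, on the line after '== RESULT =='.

Compute (G \ add) ∪ pre:
  G ∩ del = {}  (empty — regression defined)
  G \ add = {clear(e), holding(f), on(c,a)} \ {clear(e), holding(f)} = {on(c,a)}
  ∪ pre   = {on(c,a)} ∪ {clear(f), handempty, on(f,e)}
          = {clear(f), handempty, on(c,a), on(f,e)}

== RESULT ==
["clear(f)", "handempty", "on(c,a)", "on(f,e)"]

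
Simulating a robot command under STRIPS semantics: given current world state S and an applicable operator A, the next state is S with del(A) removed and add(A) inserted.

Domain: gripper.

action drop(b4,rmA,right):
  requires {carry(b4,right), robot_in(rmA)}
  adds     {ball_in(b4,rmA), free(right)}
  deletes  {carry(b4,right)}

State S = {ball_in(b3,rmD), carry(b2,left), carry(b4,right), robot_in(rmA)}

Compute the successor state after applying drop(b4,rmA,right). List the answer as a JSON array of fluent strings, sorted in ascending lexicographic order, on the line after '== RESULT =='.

Progress:
  pre ⊆ S: {carry(b4,right), robot_in(rmA)} ⊆ S  — applicable
  S \ del = {ball_in(b3,rmD), carry(b2,left), robot_in(rmA)}
  ∪ add   = {ball_in(b3,rmD), ball_in(b4,rmA), carry(b2,left), free(right), robot_in(rmA)}

== RESULT ==
["ball_in(b3,rmD)", "ball_in(b4,rmA)", "carry(b2,left)", "free(right)", "robot_in(rmA)"]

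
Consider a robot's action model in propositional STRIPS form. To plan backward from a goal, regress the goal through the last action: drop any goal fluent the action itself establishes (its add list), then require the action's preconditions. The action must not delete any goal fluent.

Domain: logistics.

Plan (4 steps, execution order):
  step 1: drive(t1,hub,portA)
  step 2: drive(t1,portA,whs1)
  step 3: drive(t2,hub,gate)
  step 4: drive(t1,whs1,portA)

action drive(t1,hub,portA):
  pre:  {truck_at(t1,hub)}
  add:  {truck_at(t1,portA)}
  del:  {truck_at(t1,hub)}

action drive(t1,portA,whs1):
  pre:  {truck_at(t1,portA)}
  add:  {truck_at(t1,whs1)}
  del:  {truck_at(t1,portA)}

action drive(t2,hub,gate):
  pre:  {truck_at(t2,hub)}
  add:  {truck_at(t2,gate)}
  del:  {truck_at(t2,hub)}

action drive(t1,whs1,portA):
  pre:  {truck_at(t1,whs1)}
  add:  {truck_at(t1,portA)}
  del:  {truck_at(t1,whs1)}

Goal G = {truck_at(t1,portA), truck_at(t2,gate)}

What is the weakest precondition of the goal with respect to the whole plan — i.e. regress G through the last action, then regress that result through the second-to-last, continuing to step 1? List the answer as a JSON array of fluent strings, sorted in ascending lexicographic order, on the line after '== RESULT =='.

Work backward from the goal:
  through step 4 (drive(t1,whs1,portA)): drop {truck_at(t1,portA)}, keep {truck_at(t2,gate)}, require {truck_at(t1,whs1)}
    → {truck_at(t1,whs1), truck_at(t2,gate)}
  through step 3 (drive(t2,hub,gate)): drop {truck_at(t2,gate)}, keep {truck_at(t1,whs1)}, require {truck_at(t2,hub)}
    → {truck_at(t1,whs1), truck_at(t2,hub)}
  through step 2 (drive(t1,portA,whs1)): drop {truck_at(t1,whs1)}, keep {truck_at(t2,hub)}, require {truck_at(t1,portA)}
    → {truck_at(t1,portA), truck_at(t2,hub)}
  through step 1 (drive(t1,hub,portA)): drop {truck_at(t1,portA)}, keep {truck_at(t2,hub)}, require {truck_at(t1,hub)}
    → {truck_at(t1,hub), truck_at(t2,hub)}

== RESULT ==
["truck_at(t1,hub)", "truck_at(t2,hub)"]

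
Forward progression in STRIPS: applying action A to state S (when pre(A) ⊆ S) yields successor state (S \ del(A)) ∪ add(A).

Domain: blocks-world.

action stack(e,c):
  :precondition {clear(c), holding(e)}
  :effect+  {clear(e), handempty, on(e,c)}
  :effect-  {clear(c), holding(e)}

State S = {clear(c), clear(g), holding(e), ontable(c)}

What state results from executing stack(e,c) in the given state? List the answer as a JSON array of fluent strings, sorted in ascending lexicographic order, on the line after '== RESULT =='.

Progress:
  pre ⊆ S: {clear(c), holding(e)} ⊆ S  — applicable
  S \ del = {clear(g), ontable(c)}
  ∪ add   = {clear(e), clear(g), handempty, on(e,c), ontable(c)}

== RESULT ==
["clear(e)", "clear(g)", "handempty", "on(e,c)", "ontable(c)"]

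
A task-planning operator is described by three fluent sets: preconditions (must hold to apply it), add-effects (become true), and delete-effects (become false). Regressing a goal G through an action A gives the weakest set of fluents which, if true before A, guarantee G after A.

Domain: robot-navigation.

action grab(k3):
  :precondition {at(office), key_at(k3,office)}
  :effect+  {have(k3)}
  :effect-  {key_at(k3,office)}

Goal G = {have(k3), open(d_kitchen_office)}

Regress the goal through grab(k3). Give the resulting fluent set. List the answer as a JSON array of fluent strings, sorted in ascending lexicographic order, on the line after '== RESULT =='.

Compute (G \ add) ∪ pre:
  G ∩ del = {}  (empty — regression defined)
  G \ add = {have(k3), open(d_kitchen_office)} \ {have(k3)} = {open(d_kitchen_office)}
  ∪ pre   = {open(d_kitchen_office)} ∪ {at(office), key_at(k3,office)}
          = {at(office), key_at(k3,office), open(d_kitchen_office)}

== RESULT ==
["at(office)", "key_at(k3,office)", "open(d_kitchen_office)"]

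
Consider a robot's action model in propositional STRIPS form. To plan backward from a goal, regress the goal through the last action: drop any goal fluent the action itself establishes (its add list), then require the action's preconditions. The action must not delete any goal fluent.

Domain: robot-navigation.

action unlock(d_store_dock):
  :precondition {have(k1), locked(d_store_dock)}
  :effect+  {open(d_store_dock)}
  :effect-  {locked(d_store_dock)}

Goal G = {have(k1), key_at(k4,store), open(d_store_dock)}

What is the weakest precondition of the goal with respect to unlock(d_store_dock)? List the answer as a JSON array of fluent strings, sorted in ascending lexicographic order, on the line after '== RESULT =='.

Regress:
  G ∩ del = {}  (empty — regression defined)
  G \ add = {have(k1), key_at(k4,store), open(d_store_dock)} \ {open(d_store_dock)} = {have(k1), key_at(k4,store)}
  ∪ pre   = {have(k1), key_at(k4,store)} ∪ {have(k1), locked(d_store_dock)}
          = {have(k1), key_at(k4,store), locked(d_store_dock)}

== RESULT ==
["have(k1)", "key_at(k4,store)", "locked(d_store_dock)"]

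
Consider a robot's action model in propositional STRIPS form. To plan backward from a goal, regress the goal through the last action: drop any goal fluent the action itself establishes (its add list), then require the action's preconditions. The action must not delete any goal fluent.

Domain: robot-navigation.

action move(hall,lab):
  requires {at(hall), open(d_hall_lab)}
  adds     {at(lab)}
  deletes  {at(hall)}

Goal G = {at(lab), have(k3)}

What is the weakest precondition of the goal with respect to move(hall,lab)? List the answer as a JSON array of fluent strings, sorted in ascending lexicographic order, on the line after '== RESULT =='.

Regress:
  G ∩ del = {}  (empty — regression defined)
  G \ add = {at(lab), have(k3)} \ {at(lab)} = {have(k3)}
  ∪ pre   = {have(k3)} ∪ {at(hall), open(d_hall_lab)}
          = {at(hall), have(k3), open(d_hall_lab)}

== RESULT ==
["at(hall)", "have(k3)", "open(d_hall_lab)"]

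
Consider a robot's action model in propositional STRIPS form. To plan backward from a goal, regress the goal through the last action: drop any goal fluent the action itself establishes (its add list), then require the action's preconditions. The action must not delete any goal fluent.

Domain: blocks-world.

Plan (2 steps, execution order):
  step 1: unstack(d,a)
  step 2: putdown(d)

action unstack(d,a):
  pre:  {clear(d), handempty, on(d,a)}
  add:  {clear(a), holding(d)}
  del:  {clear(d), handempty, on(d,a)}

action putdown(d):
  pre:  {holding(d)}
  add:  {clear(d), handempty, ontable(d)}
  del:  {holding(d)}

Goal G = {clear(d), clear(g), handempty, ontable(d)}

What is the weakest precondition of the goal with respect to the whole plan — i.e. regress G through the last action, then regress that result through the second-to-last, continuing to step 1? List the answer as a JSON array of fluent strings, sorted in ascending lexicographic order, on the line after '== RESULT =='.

Work backward from the goal:
  through step 2 (putdown(d)): drop {clear(d), handempty, ontable(d)}, keep {clear(g)}, require {holding(d)}
    → {clear(g), holding(d)}
  through step 1 (unstack(d,a)): drop {holding(d)}, keep {clear(g)}, require {clear(d), handempty, on(d,a)}
    → {clear(d), clear(g), handempty, on(d,a)}

== RESULT ==
["clear(d)", "clear(g)", "handempty", "on(d,a)"]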